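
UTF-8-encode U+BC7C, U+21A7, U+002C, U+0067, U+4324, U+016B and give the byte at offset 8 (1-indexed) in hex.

1-indexed offset 8 is 0-indexed offset 7.
U+BC7C → 3-byte form EB B1 BC at offsets 0–2.
U+21A7 → 3-byte form E2 86 A7 at offsets 3–5.
U+002C → 1-byte form 2C at offsets 6–6.
U+0067 → 1-byte form 67 at offsets 7–7.
Offset 7 falls in char 4's range; it's byte 1 of 67 = 0x67.

0x67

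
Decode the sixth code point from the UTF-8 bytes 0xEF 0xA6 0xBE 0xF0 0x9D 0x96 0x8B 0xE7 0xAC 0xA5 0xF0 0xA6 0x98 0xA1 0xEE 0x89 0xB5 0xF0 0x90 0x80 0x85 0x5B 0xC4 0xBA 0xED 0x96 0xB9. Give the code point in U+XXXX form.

Offset 0: leading byte 0xEF = 11101111 → 3-byte char #1 = EF A6 BE.
Offset 3: leading byte 0xF0 = 11110000 → 4-byte char #2 = F0 9D 96 8B.
Offset 7: leading byte 0xE7 = 11100111 → 3-byte char #3 = E7 AC A5.
Offset 10: leading byte 0xF0 = 11110000 → 4-byte char #4 = F0 A6 98 A1.
Offset 14: leading byte 0xEE = 11101110 → 3-byte char #5 = EE 89 B5.
Offset 17: leading byte 0xF0 = 11110000 → 4-byte char #6 = F0 90 80 85.
Leading byte 0xF0 = 11110000 matches 11110xxx → 4-byte sequence.
Byte 1: 0xF0 = 11110000, payload 000 (3 bits).
Byte 2: 0x90 = 10010000 (10xxxxxx ✓), payload 010000.
Byte 3: 0x80 = 10000000 (10xxxxxx ✓), payload 000000.
Byte 4: 0x85 = 10000101 (10xxxxxx ✓), payload 000101.
Concatenate: 000010000000000000101 = 0x10005 (21 bits → U+10005).

U+10005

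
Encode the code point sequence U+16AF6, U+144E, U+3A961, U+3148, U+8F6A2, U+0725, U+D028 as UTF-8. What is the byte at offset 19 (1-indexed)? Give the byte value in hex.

0xDC

1-indexed offset 19 is 0-indexed offset 18.
U+16AF6 → 4-byte form F0 96 AB B6 at offsets 0–3.
U+144E → 3-byte form E1 91 8E at offsets 4–6.
U+3A961 → 4-byte form F0 BA A5 A1 at offsets 7–10.
U+3148 → 3-byte form E3 85 88 at offsets 11–13.
U+8F6A2 → 4-byte form F2 8F 9A A2 at offsets 14–17.
U+0725 → 2-byte form DC A5 at offsets 18–19.
Offset 18 falls in char 6's range; it's byte 1 of DC A5 = 0xDC.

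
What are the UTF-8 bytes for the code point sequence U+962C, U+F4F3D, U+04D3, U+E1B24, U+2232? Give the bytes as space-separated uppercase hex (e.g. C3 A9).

E9 98 AC F3 B4 BC BD D3 93 F3 A1 AC A4 E2 88 B2

U+962C: 3-byte form → E9 98 AC.
U+F4F3D: 4-byte form → F3 B4 BC BD.
U+04D3: 2-byte form → D3 93.
U+E1B24: 4-byte form → F3 A1 AC A4.
U+2232: 3-byte form → E2 88 B2.
Concatenated (16 bytes): E9 98 AC F3 B4 BC BD D3 93 F3 A1 AC A4 E2 88 B2.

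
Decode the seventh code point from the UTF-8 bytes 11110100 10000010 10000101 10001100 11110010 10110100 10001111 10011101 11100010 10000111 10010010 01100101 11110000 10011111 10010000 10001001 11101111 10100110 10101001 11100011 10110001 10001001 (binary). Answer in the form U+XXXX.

U+3C49

Offset 0: leading byte 0xF4 = 11110100 → 4-byte char #1 = F4 82 85 8C.
Offset 4: leading byte 0xF2 = 11110010 → 4-byte char #2 = F2 B4 8F 9D.
Offset 8: leading byte 0xE2 = 11100010 → 3-byte char #3 = E2 87 92.
Offset 11: leading byte 0x65 = 01100101 → 1-byte char #4 = 65.
Offset 12: leading byte 0xF0 = 11110000 → 4-byte char #5 = F0 9F 90 89.
Offset 16: leading byte 0xEF = 11101111 → 3-byte char #6 = EF A6 A9.
Offset 19: leading byte 0xE3 = 11100011 → 3-byte char #7 = E3 B1 89.
Leading byte 0xE3 = 11100011 matches 1110xxxx → 3-byte sequence.
Byte 1: 0xE3 = 11100011, payload 0011 (4 bits).
Byte 2: 0xB1 = 10110001 (10xxxxxx ✓), payload 110001.
Byte 3: 0x89 = 10001001 (10xxxxxx ✓), payload 001001.
Concatenate: 0011110001001001 = 0x3C49 (16 bits → U+3C49).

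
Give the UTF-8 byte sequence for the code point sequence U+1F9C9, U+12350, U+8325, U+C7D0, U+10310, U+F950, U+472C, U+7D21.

F0 9F A7 89 F0 92 8D 90 E8 8C A5 EC 9F 90 F0 90 8C 90 EF A5 90 E4 9C AC E7 B4 A1

U+1F9C9: 4-byte form → F0 9F A7 89.
U+12350: 4-byte form → F0 92 8D 90.
U+8325: 3-byte form → E8 8C A5.
U+C7D0: 3-byte form → EC 9F 90.
U+10310: 4-byte form → F0 90 8C 90.
U+F950: 3-byte form → EF A5 90.
U+472C: 3-byte form → E4 9C AC.
U+7D21: 3-byte form → E7 B4 A1.
Concatenated (27 bytes): F0 9F A7 89 F0 92 8D 90 E8 8C A5 EC 9F 90 F0 90 8C 90 EF A5 90 E4 9C AC E7 B4 A1.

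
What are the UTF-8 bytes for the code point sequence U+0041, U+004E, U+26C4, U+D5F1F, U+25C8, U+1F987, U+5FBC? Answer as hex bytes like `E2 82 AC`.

41 4E E2 9B 84 F3 95 BC 9F E2 97 88 F0 9F A6 87 E5 BE BC

U+0041: 1-byte form → 41.
U+004E: 1-byte form → 4E.
U+26C4: 3-byte form → E2 9B 84.
U+D5F1F: 4-byte form → F3 95 BC 9F.
U+25C8: 3-byte form → E2 97 88.
U+1F987: 4-byte form → F0 9F A6 87.
U+5FBC: 3-byte form → E5 BE BC.
Concatenated (19 bytes): 41 4E E2 9B 84 F3 95 BC 9F E2 97 88 F0 9F A6 87 E5 BE BC.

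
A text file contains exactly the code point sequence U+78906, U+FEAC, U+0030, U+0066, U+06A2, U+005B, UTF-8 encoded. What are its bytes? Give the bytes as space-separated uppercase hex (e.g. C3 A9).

U+78906: 4-byte form → F1 B8 A4 86.
U+FEAC: 3-byte form → EF BA AC.
U+0030: 1-byte form → 30.
U+0066: 1-byte form → 66.
U+06A2: 2-byte form → DA A2.
U+005B: 1-byte form → 5B.
Concatenated (12 bytes): F1 B8 A4 86 EF BA AC 30 66 DA A2 5B.

F1 B8 A4 86 EF BA AC 30 66 DA A2 5B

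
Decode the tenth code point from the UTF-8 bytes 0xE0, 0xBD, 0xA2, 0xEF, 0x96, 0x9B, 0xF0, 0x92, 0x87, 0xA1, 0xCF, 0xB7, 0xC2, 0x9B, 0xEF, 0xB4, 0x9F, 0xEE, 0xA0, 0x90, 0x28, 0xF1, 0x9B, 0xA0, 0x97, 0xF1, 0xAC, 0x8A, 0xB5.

U+6C2B5

Offset 0: leading byte 0xE0 = 11100000 → 3-byte char #1 = E0 BD A2.
Offset 3: leading byte 0xEF = 11101111 → 3-byte char #2 = EF 96 9B.
Offset 6: leading byte 0xF0 = 11110000 → 4-byte char #3 = F0 92 87 A1.
Offset 10: leading byte 0xCF = 11001111 → 2-byte char #4 = CF B7.
Offset 12: leading byte 0xC2 = 11000010 → 2-byte char #5 = C2 9B.
Offset 14: leading byte 0xEF = 11101111 → 3-byte char #6 = EF B4 9F.
Offset 17: leading byte 0xEE = 11101110 → 3-byte char #7 = EE A0 90.
Offset 20: leading byte 0x28 = 00101000 → 1-byte char #8 = 28.
Offset 21: leading byte 0xF1 = 11110001 → 4-byte char #9 = F1 9B A0 97.
Offset 25: leading byte 0xF1 = 11110001 → 4-byte char #10 = F1 AC 8A B5.
Leading byte 0xF1 = 11110001 matches 11110xxx → 4-byte sequence.
Byte 1: 0xF1 = 11110001, payload 001 (3 bits).
Byte 2: 0xAC = 10101100 (10xxxxxx ✓), payload 101100.
Byte 3: 0x8A = 10001010 (10xxxxxx ✓), payload 001010.
Byte 4: 0xB5 = 10110101 (10xxxxxx ✓), payload 110101.
Concatenate: 001101100001010110101 = 0x6C2B5 (21 bits → U+6C2B5).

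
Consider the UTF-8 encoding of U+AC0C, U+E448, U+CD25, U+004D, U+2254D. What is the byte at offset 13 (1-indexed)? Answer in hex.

0x95

1-indexed offset 13 is 0-indexed offset 12.
U+AC0C → 3-byte form EA B0 8C at offsets 0–2.
U+E448 → 3-byte form EE 91 88 at offsets 3–5.
U+CD25 → 3-byte form EC B4 A5 at offsets 6–8.
U+004D → 1-byte form 4D at offsets 9–9.
U+2254D → 4-byte form F0 A2 95 8D at offsets 10–13.
Offset 12 falls in char 5's range; it's byte 3 of F0 A2 95 8D = 0x95.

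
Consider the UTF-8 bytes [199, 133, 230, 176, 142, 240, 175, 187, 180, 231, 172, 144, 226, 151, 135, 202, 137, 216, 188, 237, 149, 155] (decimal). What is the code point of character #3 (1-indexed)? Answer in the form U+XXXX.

Offset 0: leading byte 0xC7 = 11000111 → 2-byte char #1 = C7 85.
Offset 2: leading byte 0xE6 = 11100110 → 3-byte char #2 = E6 B0 8E.
Offset 5: leading byte 0xF0 = 11110000 → 4-byte char #3 = F0 AF BB B4.
Leading byte 0xF0 = 11110000 matches 11110xxx → 4-byte sequence.
Byte 1: 0xF0 = 11110000, payload 000 (3 bits).
Byte 2: 0xAF = 10101111 (10xxxxxx ✓), payload 101111.
Byte 3: 0xBB = 10111011 (10xxxxxx ✓), payload 111011.
Byte 4: 0xB4 = 10110100 (10xxxxxx ✓), payload 110100.
Concatenate: 000101111111011110100 = 0x2FEF4 (21 bits → U+2FEF4).

U+2FEF4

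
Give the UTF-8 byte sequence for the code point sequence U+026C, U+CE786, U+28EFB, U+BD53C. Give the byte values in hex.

C9 AC F3 8E 9E 86 F0 A8 BB BB F2 BD 94 BC

U+026C: 2-byte form → C9 AC.
U+CE786: 4-byte form → F3 8E 9E 86.
U+28EFB: 4-byte form → F0 A8 BB BB.
U+BD53C: 4-byte form → F2 BD 94 BC.
Concatenated (14 bytes): C9 AC F3 8E 9E 86 F0 A8 BB BB F2 BD 94 BC.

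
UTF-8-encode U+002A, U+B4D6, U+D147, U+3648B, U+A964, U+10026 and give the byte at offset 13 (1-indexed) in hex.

1-indexed offset 13 is 0-indexed offset 12.
U+002A → 1-byte form 2A at offsets 0–0.
U+B4D6 → 3-byte form EB 93 96 at offsets 1–3.
U+D147 → 3-byte form ED 85 87 at offsets 4–6.
U+3648B → 4-byte form F0 B6 92 8B at offsets 7–10.
U+A964 → 3-byte form EA A5 A4 at offsets 11–13.
Offset 12 falls in char 5's range; it's byte 2 of EA A5 A4 = 0xA5.

0xA5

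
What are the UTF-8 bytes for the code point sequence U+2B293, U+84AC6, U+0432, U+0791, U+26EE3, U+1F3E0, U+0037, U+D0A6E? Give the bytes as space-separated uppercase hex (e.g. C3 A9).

U+2B293: 4-byte form → F0 AB 8A 93.
U+84AC6: 4-byte form → F2 84 AB 86.
U+0432: 2-byte form → D0 B2.
U+0791: 2-byte form → DE 91.
U+26EE3: 4-byte form → F0 A6 BB A3.
U+1F3E0: 4-byte form → F0 9F 8F A0.
U+0037: 1-byte form → 37.
U+D0A6E: 4-byte form → F3 90 A9 AE.
Concatenated (25 bytes): F0 AB 8A 93 F2 84 AB 86 D0 B2 DE 91 F0 A6 BB A3 F0 9F 8F A0 37 F3 90 A9 AE.

F0 AB 8A 93 F2 84 AB 86 D0 B2 DE 91 F0 A6 BB A3 F0 9F 8F A0 37 F3 90 A9 AE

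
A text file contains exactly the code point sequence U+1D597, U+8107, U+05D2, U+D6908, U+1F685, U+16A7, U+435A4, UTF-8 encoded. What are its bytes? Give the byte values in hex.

F0 9D 96 97 E8 84 87 D7 92 F3 96 A4 88 F0 9F 9A 85 E1 9A A7 F1 83 96 A4

U+1D597: 4-byte form → F0 9D 96 97.
U+8107: 3-byte form → E8 84 87.
U+05D2: 2-byte form → D7 92.
U+D6908: 4-byte form → F3 96 A4 88.
U+1F685: 4-byte form → F0 9F 9A 85.
U+16A7: 3-byte form → E1 9A A7.
U+435A4: 4-byte form → F1 83 96 A4.
Concatenated (24 bytes): F0 9D 96 97 E8 84 87 D7 92 F3 96 A4 88 F0 9F 9A 85 E1 9A A7 F1 83 96 A4.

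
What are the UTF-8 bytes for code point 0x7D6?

U+07D6 = 0x7D6 = 2006 decimal. In range U+0080–U+07FF → 2-byte form: 110xxxxx 10xxxxxx.
Binary (11 bits): 11111010110.
Split 5+6: 11111 | 010110.
Byte 1: 11011111 = 0xDF.
Byte 2: 10010110 = 0x96.

DF 96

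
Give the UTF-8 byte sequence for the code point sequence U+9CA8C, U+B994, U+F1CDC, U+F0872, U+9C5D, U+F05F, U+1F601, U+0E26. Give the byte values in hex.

F2 9C AA 8C EB A6 94 F3 B1 B3 9C F3 B0 A1 B2 E9 B1 9D EF 81 9F F0 9F 98 81 E0 B8 A6

U+9CA8C: 4-byte form → F2 9C AA 8C.
U+B994: 3-byte form → EB A6 94.
U+F1CDC: 4-byte form → F3 B1 B3 9C.
U+F0872: 4-byte form → F3 B0 A1 B2.
U+9C5D: 3-byte form → E9 B1 9D.
U+F05F: 3-byte form → EF 81 9F.
U+1F601: 4-byte form → F0 9F 98 81.
U+0E26: 3-byte form → E0 B8 A6.
Concatenated (28 bytes): F2 9C AA 8C EB A6 94 F3 B1 B3 9C F3 B0 A1 B2 E9 B1 9D EF 81 9F F0 9F 98 81 E0 B8 A6.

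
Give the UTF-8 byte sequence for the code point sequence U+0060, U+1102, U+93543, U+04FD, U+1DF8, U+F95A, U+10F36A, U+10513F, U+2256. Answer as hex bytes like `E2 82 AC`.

60 E1 84 82 F2 93 95 83 D3 BD E1 B7 B8 EF A5 9A F4 8F 8D AA F4 85 84 BF E2 89 96

U+0060: 1-byte form → 60.
U+1102: 3-byte form → E1 84 82.
U+93543: 4-byte form → F2 93 95 83.
U+04FD: 2-byte form → D3 BD.
U+1DF8: 3-byte form → E1 B7 B8.
U+F95A: 3-byte form → EF A5 9A.
U+10F36A: 4-byte form → F4 8F 8D AA.
U+10513F: 4-byte form → F4 85 84 BF.
U+2256: 3-byte form → E2 89 96.
Concatenated (27 bytes): 60 E1 84 82 F2 93 95 83 D3 BD E1 B7 B8 EF A5 9A F4 8F 8D AA F4 85 84 BF E2 89 96.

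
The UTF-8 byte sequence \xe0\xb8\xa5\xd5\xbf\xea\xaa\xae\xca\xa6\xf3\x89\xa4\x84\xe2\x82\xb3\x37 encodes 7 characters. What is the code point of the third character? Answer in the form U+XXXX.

U+AAAE

Offset 0: leading byte 0xE0 = 11100000 → 3-byte char #1 = E0 B8 A5.
Offset 3: leading byte 0xD5 = 11010101 → 2-byte char #2 = D5 BF.
Offset 5: leading byte 0xEA = 11101010 → 3-byte char #3 = EA AA AE.
Leading byte 0xEA = 11101010 matches 1110xxxx → 3-byte sequence.
Byte 1: 0xEA = 11101010, payload 1010 (4 bits).
Byte 2: 0xAA = 10101010 (10xxxxxx ✓), payload 101010.
Byte 3: 0xAE = 10101110 (10xxxxxx ✓), payload 101110.
Concatenate: 1010101010101110 = 0xAAAE (16 bits → U+AAAE).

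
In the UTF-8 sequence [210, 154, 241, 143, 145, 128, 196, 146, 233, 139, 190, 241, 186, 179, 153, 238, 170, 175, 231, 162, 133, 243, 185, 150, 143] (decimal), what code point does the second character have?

Offset 0: leading byte 0xD2 = 11010010 → 2-byte char #1 = D2 9A.
Offset 2: leading byte 0xF1 = 11110001 → 4-byte char #2 = F1 8F 91 80.
Leading byte 0xF1 = 11110001 matches 11110xxx → 4-byte sequence.
Byte 1: 0xF1 = 11110001, payload 001 (3 bits).
Byte 2: 0x8F = 10001111 (10xxxxxx ✓), payload 001111.
Byte 3: 0x91 = 10010001 (10xxxxxx ✓), payload 010001.
Byte 4: 0x80 = 10000000 (10xxxxxx ✓), payload 000000.
Concatenate: 001001111010001000000 = 0x4F440 (21 bits → U+4F440).

U+4F440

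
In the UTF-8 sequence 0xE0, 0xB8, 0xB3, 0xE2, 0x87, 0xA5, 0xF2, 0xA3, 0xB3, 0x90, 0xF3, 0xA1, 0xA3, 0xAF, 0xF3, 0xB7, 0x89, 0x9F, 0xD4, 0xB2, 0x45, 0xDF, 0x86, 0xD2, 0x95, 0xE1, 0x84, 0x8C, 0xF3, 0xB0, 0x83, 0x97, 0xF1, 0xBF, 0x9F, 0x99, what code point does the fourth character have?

U+E18EF

Offset 0: leading byte 0xE0 = 11100000 → 3-byte char #1 = E0 B8 B3.
Offset 3: leading byte 0xE2 = 11100010 → 3-byte char #2 = E2 87 A5.
Offset 6: leading byte 0xF2 = 11110010 → 4-byte char #3 = F2 A3 B3 90.
Offset 10: leading byte 0xF3 = 11110011 → 4-byte char #4 = F3 A1 A3 AF.
Leading byte 0xF3 = 11110011 matches 11110xxx → 4-byte sequence.
Byte 1: 0xF3 = 11110011, payload 011 (3 bits).
Byte 2: 0xA1 = 10100001 (10xxxxxx ✓), payload 100001.
Byte 3: 0xA3 = 10100011 (10xxxxxx ✓), payload 100011.
Byte 4: 0xAF = 10101111 (10xxxxxx ✓), payload 101111.
Concatenate: 011100001100011101111 = 0xE18EF (21 bits → U+E18EF).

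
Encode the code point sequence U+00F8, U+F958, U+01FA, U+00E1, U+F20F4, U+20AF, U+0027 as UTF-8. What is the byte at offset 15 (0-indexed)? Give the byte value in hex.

U+00F8 → 2-byte form C3 B8 at offsets 0–1.
U+F958 → 3-byte form EF A5 98 at offsets 2–4.
U+01FA → 2-byte form C7 BA at offsets 5–6.
U+00E1 → 2-byte form C3 A1 at offsets 7–8.
U+F20F4 → 4-byte form F3 B2 83 B4 at offsets 9–12.
U+20AF → 3-byte form E2 82 AF at offsets 13–15.
Offset 15 falls in char 6's range; it's byte 3 of E2 82 AF = 0xAF.

0xAF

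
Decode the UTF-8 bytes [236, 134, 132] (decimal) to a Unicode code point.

Leading byte 0xEC = 11101100 matches 1110xxxx → 3-byte sequence.
Byte 1: 0xEC = 11101100, payload 1100 (4 bits).
Byte 2: 0x86 = 10000110 (10xxxxxx ✓), payload 000110.
Byte 3: 0x84 = 10000100 (10xxxxxx ✓), payload 000100.
Concatenate: 1100000110000100 = 0xC184 (16 bits → U+C184).

U+C184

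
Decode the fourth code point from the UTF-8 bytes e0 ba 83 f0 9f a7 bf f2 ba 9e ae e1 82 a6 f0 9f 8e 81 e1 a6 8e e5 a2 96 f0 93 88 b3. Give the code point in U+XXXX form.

Offset 0: leading byte 0xE0 = 11100000 → 3-byte char #1 = E0 BA 83.
Offset 3: leading byte 0xF0 = 11110000 → 4-byte char #2 = F0 9F A7 BF.
Offset 7: leading byte 0xF2 = 11110010 → 4-byte char #3 = F2 BA 9E AE.
Offset 11: leading byte 0xE1 = 11100001 → 3-byte char #4 = E1 82 A6.
Leading byte 0xE1 = 11100001 matches 1110xxxx → 3-byte sequence.
Byte 1: 0xE1 = 11100001, payload 0001 (4 bits).
Byte 2: 0x82 = 10000010 (10xxxxxx ✓), payload 000010.
Byte 3: 0xA6 = 10100110 (10xxxxxx ✓), payload 100110.
Concatenate: 0001000010100110 = 0x10A6 (16 bits → U+10A6).

U+10A6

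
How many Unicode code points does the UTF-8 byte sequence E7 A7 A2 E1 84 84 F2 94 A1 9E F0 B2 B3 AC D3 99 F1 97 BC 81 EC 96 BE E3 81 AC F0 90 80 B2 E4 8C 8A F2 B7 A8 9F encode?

11

Byte at offset 0: 0xE7 = 11100111 → 3-byte char (#1). Advance 3.
Byte at offset 3: 0xE1 = 11100001 → 3-byte char (#2). Advance 3.
Byte at offset 6: 0xF2 = 11110010 → 4-byte char (#3). Advance 4.
Byte at offset 10: 0xF0 = 11110000 → 4-byte char (#4). Advance 4.
Byte at offset 14: 0xD3 = 11010011 → 2-byte char (#5). Advance 2.
Byte at offset 16: 0xF1 = 11110001 → 4-byte char (#6). Advance 4.
Byte at offset 20: 0xEC = 11101100 → 3-byte char (#7). Advance 3.
Byte at offset 23: 0xE3 = 11100011 → 3-byte char (#8). Advance 3.
Byte at offset 26: 0xF0 = 11110000 → 4-byte char (#9). Advance 4.
Byte at offset 30: 0xE4 = 11100100 → 3-byte char (#10). Advance 3.
Byte at offset 33: 0xF2 = 11110010 → 4-byte char (#11). Advance 4.
Reached end at offset 37 after 11 code points.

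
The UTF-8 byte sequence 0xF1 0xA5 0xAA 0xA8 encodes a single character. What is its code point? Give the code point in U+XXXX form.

Leading byte 0xF1 = 11110001 matches 11110xxx → 4-byte sequence.
Byte 1: 0xF1 = 11110001, payload 001 (3 bits).
Byte 2: 0xA5 = 10100101 (10xxxxxx ✓), payload 100101.
Byte 3: 0xAA = 10101010 (10xxxxxx ✓), payload 101010.
Byte 4: 0xA8 = 10101000 (10xxxxxx ✓), payload 101000.
Concatenate: 001100101101010101000 = 0x65AA8 (21 bits → U+65AA8).

U+65AA8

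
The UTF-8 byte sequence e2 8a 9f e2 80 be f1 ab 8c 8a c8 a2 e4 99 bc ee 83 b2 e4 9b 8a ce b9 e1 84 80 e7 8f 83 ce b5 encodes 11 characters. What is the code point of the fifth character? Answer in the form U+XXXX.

Offset 0: leading byte 0xE2 = 11100010 → 3-byte char #1 = E2 8A 9F.
Offset 3: leading byte 0xE2 = 11100010 → 3-byte char #2 = E2 80 BE.
Offset 6: leading byte 0xF1 = 11110001 → 4-byte char #3 = F1 AB 8C 8A.
Offset 10: leading byte 0xC8 = 11001000 → 2-byte char #4 = C8 A2.
Offset 12: leading byte 0xE4 = 11100100 → 3-byte char #5 = E4 99 BC.
Leading byte 0xE4 = 11100100 matches 1110xxxx → 3-byte sequence.
Byte 1: 0xE4 = 11100100, payload 0100 (4 bits).
Byte 2: 0x99 = 10011001 (10xxxxxx ✓), payload 011001.
Byte 3: 0xBC = 10111100 (10xxxxxx ✓), payload 111100.
Concatenate: 0100011001111100 = 0x467C (16 bits → U+467C).

U+467C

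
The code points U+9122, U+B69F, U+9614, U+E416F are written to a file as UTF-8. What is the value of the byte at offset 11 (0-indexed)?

0x85

U+9122 → 3-byte form E9 84 A2 at offsets 0–2.
U+B69F → 3-byte form EB 9A 9F at offsets 3–5.
U+9614 → 3-byte form E9 98 94 at offsets 6–8.
U+E416F → 4-byte form F3 A4 85 AF at offsets 9–12.
Offset 11 falls in char 4's range; it's byte 3 of F3 A4 85 AF = 0x85.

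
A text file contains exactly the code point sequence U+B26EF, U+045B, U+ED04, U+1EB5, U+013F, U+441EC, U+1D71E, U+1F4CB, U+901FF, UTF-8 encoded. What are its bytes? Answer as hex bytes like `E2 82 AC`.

U+B26EF: 4-byte form → F2 B2 9B AF.
U+045B: 2-byte form → D1 9B.
U+ED04: 3-byte form → EE B4 84.
U+1EB5: 3-byte form → E1 BA B5.
U+013F: 2-byte form → C4 BF.
U+441EC: 4-byte form → F1 84 87 AC.
U+1D71E: 4-byte form → F0 9D 9C 9E.
U+1F4CB: 4-byte form → F0 9F 93 8B.
U+901FF: 4-byte form → F2 90 87 BF.
Concatenated (30 bytes): F2 B2 9B AF D1 9B EE B4 84 E1 BA B5 C4 BF F1 84 87 AC F0 9D 9C 9E F0 9F 93 8B F2 90 87 BF.

F2 B2 9B AF D1 9B EE B4 84 E1 BA B5 C4 BF F1 84 87 AC F0 9D 9C 9E F0 9F 93 8B F2 90 87 BF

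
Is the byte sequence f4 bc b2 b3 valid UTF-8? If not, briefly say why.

invalid (encodes a value above U+10FFFF)

Leading byte 0xF4 = 11110100 → 4-byte form.
Payload = 0x13CCB3, which exceeds U+10FFFF, the maximum Unicode code point. (Leading bytes F5–FF, or F4 followed by ≥ 0x90, are invalid.)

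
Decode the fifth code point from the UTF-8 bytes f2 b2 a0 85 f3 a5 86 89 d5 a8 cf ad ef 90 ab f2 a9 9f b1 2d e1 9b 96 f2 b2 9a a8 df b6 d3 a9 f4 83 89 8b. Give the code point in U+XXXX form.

U+F42B

Offset 0: leading byte 0xF2 = 11110010 → 4-byte char #1 = F2 B2 A0 85.
Offset 4: leading byte 0xF3 = 11110011 → 4-byte char #2 = F3 A5 86 89.
Offset 8: leading byte 0xD5 = 11010101 → 2-byte char #3 = D5 A8.
Offset 10: leading byte 0xCF = 11001111 → 2-byte char #4 = CF AD.
Offset 12: leading byte 0xEF = 11101111 → 3-byte char #5 = EF 90 AB.
Leading byte 0xEF = 11101111 matches 1110xxxx → 3-byte sequence.
Byte 1: 0xEF = 11101111, payload 1111 (4 bits).
Byte 2: 0x90 = 10010000 (10xxxxxx ✓), payload 010000.
Byte 3: 0xAB = 10101011 (10xxxxxx ✓), payload 101011.
Concatenate: 1111010000101011 = 0xF42B (16 bits → U+F42B).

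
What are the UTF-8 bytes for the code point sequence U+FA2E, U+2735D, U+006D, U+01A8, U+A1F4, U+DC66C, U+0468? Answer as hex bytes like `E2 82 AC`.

U+FA2E: 3-byte form → EF A8 AE.
U+2735D: 4-byte form → F0 A7 8D 9D.
U+006D: 1-byte form → 6D.
U+01A8: 2-byte form → C6 A8.
U+A1F4: 3-byte form → EA 87 B4.
U+DC66C: 4-byte form → F3 9C 99 AC.
U+0468: 2-byte form → D1 A8.
Concatenated (19 bytes): EF A8 AE F0 A7 8D 9D 6D C6 A8 EA 87 B4 F3 9C 99 AC D1 A8.

EF A8 AE F0 A7 8D 9D 6D C6 A8 EA 87 B4 F3 9C 99 AC D1 A8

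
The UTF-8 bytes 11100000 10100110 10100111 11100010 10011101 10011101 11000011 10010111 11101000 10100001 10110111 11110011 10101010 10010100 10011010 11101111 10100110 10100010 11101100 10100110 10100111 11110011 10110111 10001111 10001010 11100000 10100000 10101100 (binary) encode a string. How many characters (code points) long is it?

Byte at offset 0: 0xE0 = 11100000 → 3-byte char (#1). Advance 3.
Byte at offset 3: 0xE2 = 11100010 → 3-byte char (#2). Advance 3.
Byte at offset 6: 0xC3 = 11000011 → 2-byte char (#3). Advance 2.
Byte at offset 8: 0xE8 = 11101000 → 3-byte char (#4). Advance 3.
Byte at offset 11: 0xF3 = 11110011 → 4-byte char (#5). Advance 4.
Byte at offset 15: 0xEF = 11101111 → 3-byte char (#6). Advance 3.
Byte at offset 18: 0xEC = 11101100 → 3-byte char (#7). Advance 3.
Byte at offset 21: 0xF3 = 11110011 → 4-byte char (#8). Advance 4.
Byte at offset 25: 0xE0 = 11100000 → 3-byte char (#9). Advance 3.
Reached end at offset 28 after 9 code points.

9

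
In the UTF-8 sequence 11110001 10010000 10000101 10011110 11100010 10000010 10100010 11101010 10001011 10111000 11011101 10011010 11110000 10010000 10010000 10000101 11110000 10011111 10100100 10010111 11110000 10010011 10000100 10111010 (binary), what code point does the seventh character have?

U+1313A

Offset 0: leading byte 0xF1 = 11110001 → 4-byte char #1 = F1 90 85 9E.
Offset 4: leading byte 0xE2 = 11100010 → 3-byte char #2 = E2 82 A2.
Offset 7: leading byte 0xEA = 11101010 → 3-byte char #3 = EA 8B B8.
Offset 10: leading byte 0xDD = 11011101 → 2-byte char #4 = DD 9A.
Offset 12: leading byte 0xF0 = 11110000 → 4-byte char #5 = F0 90 90 85.
Offset 16: leading byte 0xF0 = 11110000 → 4-byte char #6 = F0 9F A4 97.
Offset 20: leading byte 0xF0 = 11110000 → 4-byte char #7 = F0 93 84 BA.
Leading byte 0xF0 = 11110000 matches 11110xxx → 4-byte sequence.
Byte 1: 0xF0 = 11110000, payload 000 (3 bits).
Byte 2: 0x93 = 10010011 (10xxxxxx ✓), payload 010011.
Byte 3: 0x84 = 10000100 (10xxxxxx ✓), payload 000100.
Byte 4: 0xBA = 10111010 (10xxxxxx ✓), payload 111010.
Concatenate: 000010011000100111010 = 0x1313A (21 bits → U+1313A).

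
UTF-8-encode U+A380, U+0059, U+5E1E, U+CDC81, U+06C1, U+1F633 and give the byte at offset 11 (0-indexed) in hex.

U+A380 → 3-byte form EA 8E 80 at offsets 0–2.
U+0059 → 1-byte form 59 at offsets 3–3.
U+5E1E → 3-byte form E5 B8 9E at offsets 4–6.
U+CDC81 → 4-byte form F3 8D B2 81 at offsets 7–10.
U+06C1 → 2-byte form DB 81 at offsets 11–12.
Offset 11 falls in char 5's range; it's byte 1 of DB 81 = 0xDB.

0xDB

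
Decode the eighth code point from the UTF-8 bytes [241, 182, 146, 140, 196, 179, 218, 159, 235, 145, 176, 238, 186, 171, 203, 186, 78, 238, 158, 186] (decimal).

Offset 0: leading byte 0xF1 = 11110001 → 4-byte char #1 = F1 B6 92 8C.
Offset 4: leading byte 0xC4 = 11000100 → 2-byte char #2 = C4 B3.
Offset 6: leading byte 0xDA = 11011010 → 2-byte char #3 = DA 9F.
Offset 8: leading byte 0xEB = 11101011 → 3-byte char #4 = EB 91 B0.
Offset 11: leading byte 0xEE = 11101110 → 3-byte char #5 = EE BA AB.
Offset 14: leading byte 0xCB = 11001011 → 2-byte char #6 = CB BA.
Offset 16: leading byte 0x4E = 01001110 → 1-byte char #7 = 4E.
Offset 17: leading byte 0xEE = 11101110 → 3-byte char #8 = EE 9E BA.
Leading byte 0xEE = 11101110 matches 1110xxxx → 3-byte sequence.
Byte 1: 0xEE = 11101110, payload 1110 (4 bits).
Byte 2: 0x9E = 10011110 (10xxxxxx ✓), payload 011110.
Byte 3: 0xBA = 10111010 (10xxxxxx ✓), payload 111010.
Concatenate: 1110011110111010 = 0xE7BA (16 bits → U+E7BA).

U+E7BA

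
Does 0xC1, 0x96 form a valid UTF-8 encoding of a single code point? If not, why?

invalid (overlong encoding)

Leading byte 0xC1 = 11000001 → 2-byte form.
Continuation bytes all match 10xxxxxx. Payload decodes to 0x56.
But 0x56 < 0x80, the minimum for a 2-byte sequence — this is an overlong encoding.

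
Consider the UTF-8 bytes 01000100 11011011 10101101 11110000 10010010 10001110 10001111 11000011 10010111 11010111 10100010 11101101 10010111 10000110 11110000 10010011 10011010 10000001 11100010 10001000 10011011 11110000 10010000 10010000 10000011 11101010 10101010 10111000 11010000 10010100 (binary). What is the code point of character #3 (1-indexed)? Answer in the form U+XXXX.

U+1238F

Offset 0: leading byte 0x44 = 01000100 → 1-byte char #1 = 44.
Offset 1: leading byte 0xDB = 11011011 → 2-byte char #2 = DB AD.
Offset 3: leading byte 0xF0 = 11110000 → 4-byte char #3 = F0 92 8E 8F.
Leading byte 0xF0 = 11110000 matches 11110xxx → 4-byte sequence.
Byte 1: 0xF0 = 11110000, payload 000 (3 bits).
Byte 2: 0x92 = 10010010 (10xxxxxx ✓), payload 010010.
Byte 3: 0x8E = 10001110 (10xxxxxx ✓), payload 001110.
Byte 4: 0x8F = 10001111 (10xxxxxx ✓), payload 001111.
Concatenate: 000010010001110001111 = 0x1238F (21 bits → U+1238F).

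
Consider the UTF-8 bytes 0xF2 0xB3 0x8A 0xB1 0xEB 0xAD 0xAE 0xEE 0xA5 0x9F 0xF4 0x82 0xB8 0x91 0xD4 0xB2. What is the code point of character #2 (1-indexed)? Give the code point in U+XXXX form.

U+BB6E

Offset 0: leading byte 0xF2 = 11110010 → 4-byte char #1 = F2 B3 8A B1.
Offset 4: leading byte 0xEB = 11101011 → 3-byte char #2 = EB AD AE.
Leading byte 0xEB = 11101011 matches 1110xxxx → 3-byte sequence.
Byte 1: 0xEB = 11101011, payload 1011 (4 bits).
Byte 2: 0xAD = 10101101 (10xxxxxx ✓), payload 101101.
Byte 3: 0xAE = 10101110 (10xxxxxx ✓), payload 101110.
Concatenate: 1011101101101110 = 0xBB6E (16 bits → U+BB6E).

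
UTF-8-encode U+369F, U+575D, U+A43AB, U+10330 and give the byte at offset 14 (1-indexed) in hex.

1-indexed offset 14 is 0-indexed offset 13.
U+369F → 3-byte form E3 9A 9F at offsets 0–2.
U+575D → 3-byte form E5 9D 9D at offsets 3–5.
U+A43AB → 4-byte form F2 A4 8E AB at offsets 6–9.
U+10330 → 4-byte form F0 90 8C B0 at offsets 10–13.
Offset 13 falls in char 4's range; it's byte 4 of F0 90 8C B0 = 0xB0.

0xB0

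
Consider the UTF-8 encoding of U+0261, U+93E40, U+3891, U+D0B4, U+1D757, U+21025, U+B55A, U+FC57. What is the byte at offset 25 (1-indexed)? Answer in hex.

1-indexed offset 25 is 0-indexed offset 24.
U+0261 → 2-byte form C9 A1 at offsets 0–1.
U+93E40 → 4-byte form F2 93 B9 80 at offsets 2–5.
U+3891 → 3-byte form E3 A2 91 at offsets 6–8.
U+D0B4 → 3-byte form ED 82 B4 at offsets 9–11.
U+1D757 → 4-byte form F0 9D 9D 97 at offsets 12–15.
U+21025 → 4-byte form F0 A1 80 A5 at offsets 16–19.
U+B55A → 3-byte form EB 95 9A at offsets 20–22.
U+FC57 → 3-byte form EF B1 97 at offsets 23–25.
Offset 24 falls in char 8's range; it's byte 2 of EF B1 97 = 0xB1.

0xB1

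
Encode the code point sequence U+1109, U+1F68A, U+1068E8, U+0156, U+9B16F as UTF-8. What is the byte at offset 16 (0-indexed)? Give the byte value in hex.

0xAF

U+1109 → 3-byte form E1 84 89 at offsets 0–2.
U+1F68A → 4-byte form F0 9F 9A 8A at offsets 3–6.
U+1068E8 → 4-byte form F4 86 A3 A8 at offsets 7–10.
U+0156 → 2-byte form C5 96 at offsets 11–12.
U+9B16F → 4-byte form F2 9B 85 AF at offsets 13–16.
Offset 16 falls in char 5's range; it's byte 4 of F2 9B 85 AF = 0xAF.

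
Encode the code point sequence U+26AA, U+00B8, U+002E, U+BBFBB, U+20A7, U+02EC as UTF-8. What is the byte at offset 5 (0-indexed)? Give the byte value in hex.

U+26AA → 3-byte form E2 9A AA at offsets 0–2.
U+00B8 → 2-byte form C2 B8 at offsets 3–4.
U+002E → 1-byte form 2E at offsets 5–5.
Offset 5 falls in char 3's range; it's byte 1 of 2E = 0x2E.

0x2E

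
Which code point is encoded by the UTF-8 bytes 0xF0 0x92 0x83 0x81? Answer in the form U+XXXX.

U+120C1

Leading byte 0xF0 = 11110000 matches 11110xxx → 4-byte sequence.
Byte 1: 0xF0 = 11110000, payload 000 (3 bits).
Byte 2: 0x92 = 10010010 (10xxxxxx ✓), payload 010010.
Byte 3: 0x83 = 10000011 (10xxxxxx ✓), payload 000011.
Byte 4: 0x81 = 10000001 (10xxxxxx ✓), payload 000001.
Concatenate: 000010010000011000001 = 0x120C1 (21 bits → U+120C1).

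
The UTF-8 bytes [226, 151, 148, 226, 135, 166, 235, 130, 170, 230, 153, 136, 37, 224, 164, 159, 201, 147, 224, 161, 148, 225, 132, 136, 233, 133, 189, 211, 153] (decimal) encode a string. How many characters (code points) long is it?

Byte at offset 0: 0xE2 = 11100010 → 3-byte char (#1). Advance 3.
Byte at offset 3: 0xE2 = 11100010 → 3-byte char (#2). Advance 3.
Byte at offset 6: 0xEB = 11101011 → 3-byte char (#3). Advance 3.
Byte at offset 9: 0xE6 = 11100110 → 3-byte char (#4). Advance 3.
Byte at offset 12: 0x25 = 00100101 → 1-byte char (#5). Advance 1.
Byte at offset 13: 0xE0 = 11100000 → 3-byte char (#6). Advance 3.
Byte at offset 16: 0xC9 = 11001001 → 2-byte char (#7). Advance 2.
Byte at offset 18: 0xE0 = 11100000 → 3-byte char (#8). Advance 3.
Byte at offset 21: 0xE1 = 11100001 → 3-byte char (#9). Advance 3.
Byte at offset 24: 0xE9 = 11101001 → 3-byte char (#10). Advance 3.
Byte at offset 27: 0xD3 = 11010011 → 2-byte char (#11). Advance 2.
Reached end at offset 29 after 11 code points.

11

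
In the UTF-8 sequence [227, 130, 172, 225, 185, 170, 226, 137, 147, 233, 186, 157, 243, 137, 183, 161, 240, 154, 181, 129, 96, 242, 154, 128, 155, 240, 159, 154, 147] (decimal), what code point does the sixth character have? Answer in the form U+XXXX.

U+1AD41

Offset 0: leading byte 0xE3 = 11100011 → 3-byte char #1 = E3 82 AC.
Offset 3: leading byte 0xE1 = 11100001 → 3-byte char #2 = E1 B9 AA.
Offset 6: leading byte 0xE2 = 11100010 → 3-byte char #3 = E2 89 93.
Offset 9: leading byte 0xE9 = 11101001 → 3-byte char #4 = E9 BA 9D.
Offset 12: leading byte 0xF3 = 11110011 → 4-byte char #5 = F3 89 B7 A1.
Offset 16: leading byte 0xF0 = 11110000 → 4-byte char #6 = F0 9A B5 81.
Leading byte 0xF0 = 11110000 matches 11110xxx → 4-byte sequence.
Byte 1: 0xF0 = 11110000, payload 000 (3 bits).
Byte 2: 0x9A = 10011010 (10xxxxxx ✓), payload 011010.
Byte 3: 0xB5 = 10110101 (10xxxxxx ✓), payload 110101.
Byte 4: 0x81 = 10000001 (10xxxxxx ✓), payload 000001.
Concatenate: 000011010110101000001 = 0x1AD41 (21 bits → U+1AD41).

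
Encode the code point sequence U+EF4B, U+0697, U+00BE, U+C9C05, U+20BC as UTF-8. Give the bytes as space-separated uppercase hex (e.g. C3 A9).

EE BD 8B DA 97 C2 BE F3 89 B0 85 E2 82 BC

U+EF4B: 3-byte form → EE BD 8B.
U+0697: 2-byte form → DA 97.
U+00BE: 2-byte form → C2 BE.
U+C9C05: 4-byte form → F3 89 B0 85.
U+20BC: 3-byte form → E2 82 BC.
Concatenated (14 bytes): EE BD 8B DA 97 C2 BE F3 89 B0 85 E2 82 BC.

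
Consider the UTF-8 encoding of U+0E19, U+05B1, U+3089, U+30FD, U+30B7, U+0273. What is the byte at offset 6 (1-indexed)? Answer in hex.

0xE3

1-indexed offset 6 is 0-indexed offset 5.
U+0E19 → 3-byte form E0 B8 99 at offsets 0–2.
U+05B1 → 2-byte form D6 B1 at offsets 3–4.
U+3089 → 3-byte form E3 82 89 at offsets 5–7.
Offset 5 falls in char 3's range; it's byte 1 of E3 82 89 = 0xE3.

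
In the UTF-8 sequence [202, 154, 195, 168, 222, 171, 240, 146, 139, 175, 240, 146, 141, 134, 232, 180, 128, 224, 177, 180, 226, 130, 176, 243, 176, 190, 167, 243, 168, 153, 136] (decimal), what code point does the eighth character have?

Offset 0: leading byte 0xCA = 11001010 → 2-byte char #1 = CA 9A.
Offset 2: leading byte 0xC3 = 11000011 → 2-byte char #2 = C3 A8.
Offset 4: leading byte 0xDE = 11011110 → 2-byte char #3 = DE AB.
Offset 6: leading byte 0xF0 = 11110000 → 4-byte char #4 = F0 92 8B AF.
Offset 10: leading byte 0xF0 = 11110000 → 4-byte char #5 = F0 92 8D 86.
Offset 14: leading byte 0xE8 = 11101000 → 3-byte char #6 = E8 B4 80.
Offset 17: leading byte 0xE0 = 11100000 → 3-byte char #7 = E0 B1 B4.
Offset 20: leading byte 0xE2 = 11100010 → 3-byte char #8 = E2 82 B0.
Leading byte 0xE2 = 11100010 matches 1110xxxx → 3-byte sequence.
Byte 1: 0xE2 = 11100010, payload 0010 (4 bits).
Byte 2: 0x82 = 10000010 (10xxxxxx ✓), payload 000010.
Byte 3: 0xB0 = 10110000 (10xxxxxx ✓), payload 110000.
Concatenate: 0010000010110000 = 0x20B0 (16 bits → U+20B0).

U+20B0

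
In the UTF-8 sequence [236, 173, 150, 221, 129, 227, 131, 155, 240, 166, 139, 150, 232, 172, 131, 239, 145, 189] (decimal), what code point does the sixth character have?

U+F47D

Offset 0: leading byte 0xEC = 11101100 → 3-byte char #1 = EC AD 96.
Offset 3: leading byte 0xDD = 11011101 → 2-byte char #2 = DD 81.
Offset 5: leading byte 0xE3 = 11100011 → 3-byte char #3 = E3 83 9B.
Offset 8: leading byte 0xF0 = 11110000 → 4-byte char #4 = F0 A6 8B 96.
Offset 12: leading byte 0xE8 = 11101000 → 3-byte char #5 = E8 AC 83.
Offset 15: leading byte 0xEF = 11101111 → 3-byte char #6 = EF 91 BD.
Leading byte 0xEF = 11101111 matches 1110xxxx → 3-byte sequence.
Byte 1: 0xEF = 11101111, payload 1111 (4 bits).
Byte 2: 0x91 = 10010001 (10xxxxxx ✓), payload 010001.
Byte 3: 0xBD = 10111101 (10xxxxxx ✓), payload 111101.
Concatenate: 1111010001111101 = 0xF47D (16 bits → U+F47D).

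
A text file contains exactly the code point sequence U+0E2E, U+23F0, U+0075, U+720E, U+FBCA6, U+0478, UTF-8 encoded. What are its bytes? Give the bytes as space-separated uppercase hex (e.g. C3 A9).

E0 B8 AE E2 8F B0 75 E7 88 8E F3 BB B2 A6 D1 B8

U+0E2E: 3-byte form → E0 B8 AE.
U+23F0: 3-byte form → E2 8F B0.
U+0075: 1-byte form → 75.
U+720E: 3-byte form → E7 88 8E.
U+FBCA6: 4-byte form → F3 BB B2 A6.
U+0478: 2-byte form → D1 B8.
Concatenated (16 bytes): E0 B8 AE E2 8F B0 75 E7 88 8E F3 BB B2 A6 D1 B8.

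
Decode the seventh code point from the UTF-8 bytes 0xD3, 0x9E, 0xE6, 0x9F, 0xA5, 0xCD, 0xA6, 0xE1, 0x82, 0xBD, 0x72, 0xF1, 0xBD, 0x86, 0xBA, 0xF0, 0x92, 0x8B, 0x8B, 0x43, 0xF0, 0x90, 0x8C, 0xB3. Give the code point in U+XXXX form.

Offset 0: leading byte 0xD3 = 11010011 → 2-byte char #1 = D3 9E.
Offset 2: leading byte 0xE6 = 11100110 → 3-byte char #2 = E6 9F A5.
Offset 5: leading byte 0xCD = 11001101 → 2-byte char #3 = CD A6.
Offset 7: leading byte 0xE1 = 11100001 → 3-byte char #4 = E1 82 BD.
Offset 10: leading byte 0x72 = 01110010 → 1-byte char #5 = 72.
Offset 11: leading byte 0xF1 = 11110001 → 4-byte char #6 = F1 BD 86 BA.
Offset 15: leading byte 0xF0 = 11110000 → 4-byte char #7 = F0 92 8B 8B.
Leading byte 0xF0 = 11110000 matches 11110xxx → 4-byte sequence.
Byte 1: 0xF0 = 11110000, payload 000 (3 bits).
Byte 2: 0x92 = 10010010 (10xxxxxx ✓), payload 010010.
Byte 3: 0x8B = 10001011 (10xxxxxx ✓), payload 001011.
Byte 4: 0x8B = 10001011 (10xxxxxx ✓), payload 001011.
Concatenate: 000010010001011001011 = 0x122CB (21 bits → U+122CB).

U+122CB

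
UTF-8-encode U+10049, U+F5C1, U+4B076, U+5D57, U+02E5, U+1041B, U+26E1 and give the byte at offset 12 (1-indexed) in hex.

0xE5

1-indexed offset 12 is 0-indexed offset 11.
U+10049 → 4-byte form F0 90 81 89 at offsets 0–3.
U+F5C1 → 3-byte form EF 97 81 at offsets 4–6.
U+4B076 → 4-byte form F1 8B 81 B6 at offsets 7–10.
U+5D57 → 3-byte form E5 B5 97 at offsets 11–13.
Offset 11 falls in char 4's range; it's byte 1 of E5 B5 97 = 0xE5.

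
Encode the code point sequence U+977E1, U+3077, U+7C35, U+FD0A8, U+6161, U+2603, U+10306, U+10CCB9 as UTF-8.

F2 97 9F A1 E3 81 B7 E7 B0 B5 F3 BD 82 A8 E6 85 A1 E2 98 83 F0 90 8C 86 F4 8C B2 B9

U+977E1: 4-byte form → F2 97 9F A1.
U+3077: 3-byte form → E3 81 B7.
U+7C35: 3-byte form → E7 B0 B5.
U+FD0A8: 4-byte form → F3 BD 82 A8.
U+6161: 3-byte form → E6 85 A1.
U+2603: 3-byte form → E2 98 83.
U+10306: 4-byte form → F0 90 8C 86.
U+10CCB9: 4-byte form → F4 8C B2 B9.
Concatenated (28 bytes): F2 97 9F A1 E3 81 B7 E7 B0 B5 F3 BD 82 A8 E6 85 A1 E2 98 83 F0 90 8C 86 F4 8C B2 B9.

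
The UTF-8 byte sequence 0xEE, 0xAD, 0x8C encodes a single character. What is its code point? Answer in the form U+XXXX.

Leading byte 0xEE = 11101110 matches 1110xxxx → 3-byte sequence.
Byte 1: 0xEE = 11101110, payload 1110 (4 bits).
Byte 2: 0xAD = 10101101 (10xxxxxx ✓), payload 101101.
Byte 3: 0x8C = 10001100 (10xxxxxx ✓), payload 001100.
Concatenate: 1110101101001100 = 0xEB4C (16 bits → U+EB4C).

U+EB4C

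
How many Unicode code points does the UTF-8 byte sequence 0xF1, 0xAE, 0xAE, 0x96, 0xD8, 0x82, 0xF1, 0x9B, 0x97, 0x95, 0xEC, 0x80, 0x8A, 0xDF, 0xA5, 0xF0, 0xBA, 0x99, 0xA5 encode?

6

Byte at offset 0: 0xF1 = 11110001 → 4-byte char (#1). Advance 4.
Byte at offset 4: 0xD8 = 11011000 → 2-byte char (#2). Advance 2.
Byte at offset 6: 0xF1 = 11110001 → 4-byte char (#3). Advance 4.
Byte at offset 10: 0xEC = 11101100 → 3-byte char (#4). Advance 3.
Byte at offset 13: 0xDF = 11011111 → 2-byte char (#5). Advance 2.
Byte at offset 15: 0xF0 = 11110000 → 4-byte char (#6). Advance 4.
Reached end at offset 19 after 6 code points.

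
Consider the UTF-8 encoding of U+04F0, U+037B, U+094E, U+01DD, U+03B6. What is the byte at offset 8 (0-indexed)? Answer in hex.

0x9D

U+04F0 → 2-byte form D3 B0 at offsets 0–1.
U+037B → 2-byte form CD BB at offsets 2–3.
U+094E → 3-byte form E0 A5 8E at offsets 4–6.
U+01DD → 2-byte form C7 9D at offsets 7–8.
Offset 8 falls in char 4's range; it's byte 2 of C7 9D = 0x9D.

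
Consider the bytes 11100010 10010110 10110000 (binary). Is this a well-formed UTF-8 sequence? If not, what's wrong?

valid

Leading byte 0xE2 = 11100010 → 3-byte form.
Continuation bytes 0x96=10010110, 0xB0=10110000 all match 10xxxxxx.
Decoded value 0x25B0 is ≥ 0x800 (shortest form) and not a surrogate.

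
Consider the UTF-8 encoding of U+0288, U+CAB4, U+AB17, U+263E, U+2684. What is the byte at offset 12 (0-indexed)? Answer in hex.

U+0288 → 2-byte form CA 88 at offsets 0–1.
U+CAB4 → 3-byte form EC AA B4 at offsets 2–4.
U+AB17 → 3-byte form EA AC 97 at offsets 5–7.
U+263E → 3-byte form E2 98 BE at offsets 8–10.
U+2684 → 3-byte form E2 9A 84 at offsets 11–13.
Offset 12 falls in char 5's range; it's byte 2 of E2 9A 84 = 0x9A.

0x9A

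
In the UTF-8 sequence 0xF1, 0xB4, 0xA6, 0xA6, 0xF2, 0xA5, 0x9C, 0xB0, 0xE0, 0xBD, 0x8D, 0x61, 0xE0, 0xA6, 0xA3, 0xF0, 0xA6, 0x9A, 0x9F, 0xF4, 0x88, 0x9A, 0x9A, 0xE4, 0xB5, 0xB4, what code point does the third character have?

U+0F4D

Offset 0: leading byte 0xF1 = 11110001 → 4-byte char #1 = F1 B4 A6 A6.
Offset 4: leading byte 0xF2 = 11110010 → 4-byte char #2 = F2 A5 9C B0.
Offset 8: leading byte 0xE0 = 11100000 → 3-byte char #3 = E0 BD 8D.
Leading byte 0xE0 = 11100000 matches 1110xxxx → 3-byte sequence.
Byte 1: 0xE0 = 11100000, payload 0000 (4 bits).
Byte 2: 0xBD = 10111101 (10xxxxxx ✓), payload 111101.
Byte 3: 0x8D = 10001101 (10xxxxxx ✓), payload 001101.
Concatenate: 0000111101001101 = 0xF4D (16 bits → U+0F4D).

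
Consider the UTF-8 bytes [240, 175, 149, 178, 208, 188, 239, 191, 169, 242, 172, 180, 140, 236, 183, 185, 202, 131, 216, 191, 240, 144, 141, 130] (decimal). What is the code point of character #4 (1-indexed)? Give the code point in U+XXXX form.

Offset 0: leading byte 0xF0 = 11110000 → 4-byte char #1 = F0 AF 95 B2.
Offset 4: leading byte 0xD0 = 11010000 → 2-byte char #2 = D0 BC.
Offset 6: leading byte 0xEF = 11101111 → 3-byte char #3 = EF BF A9.
Offset 9: leading byte 0xF2 = 11110010 → 4-byte char #4 = F2 AC B4 8C.
Leading byte 0xF2 = 11110010 matches 11110xxx → 4-byte sequence.
Byte 1: 0xF2 = 11110010, payload 010 (3 bits).
Byte 2: 0xAC = 10101100 (10xxxxxx ✓), payload 101100.
Byte 3: 0xB4 = 10110100 (10xxxxxx ✓), payload 110100.
Byte 4: 0x8C = 10001100 (10xxxxxx ✓), payload 001100.
Concatenate: 010101100110100001100 = 0xACD0C (21 bits → U+ACD0C).

U+ACD0C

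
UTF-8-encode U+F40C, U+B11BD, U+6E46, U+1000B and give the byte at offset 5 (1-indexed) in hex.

0xB1

1-indexed offset 5 is 0-indexed offset 4.
U+F40C → 3-byte form EF 90 8C at offsets 0–2.
U+B11BD → 4-byte form F2 B1 86 BD at offsets 3–6.
Offset 4 falls in char 2's range; it's byte 2 of F2 B1 86 BD = 0xB1.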